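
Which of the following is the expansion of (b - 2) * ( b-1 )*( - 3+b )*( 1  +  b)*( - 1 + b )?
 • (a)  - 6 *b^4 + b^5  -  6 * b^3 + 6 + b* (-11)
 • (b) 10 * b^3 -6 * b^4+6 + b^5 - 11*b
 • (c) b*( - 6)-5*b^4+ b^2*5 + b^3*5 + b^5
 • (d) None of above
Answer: b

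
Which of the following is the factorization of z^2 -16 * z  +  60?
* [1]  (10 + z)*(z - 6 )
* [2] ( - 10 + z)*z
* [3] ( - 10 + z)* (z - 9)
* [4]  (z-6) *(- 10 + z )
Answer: 4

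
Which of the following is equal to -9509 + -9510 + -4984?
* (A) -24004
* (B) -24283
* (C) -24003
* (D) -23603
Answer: C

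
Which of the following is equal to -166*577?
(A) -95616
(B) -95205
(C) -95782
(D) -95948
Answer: C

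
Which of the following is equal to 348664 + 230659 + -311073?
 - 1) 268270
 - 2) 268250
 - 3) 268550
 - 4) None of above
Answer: 2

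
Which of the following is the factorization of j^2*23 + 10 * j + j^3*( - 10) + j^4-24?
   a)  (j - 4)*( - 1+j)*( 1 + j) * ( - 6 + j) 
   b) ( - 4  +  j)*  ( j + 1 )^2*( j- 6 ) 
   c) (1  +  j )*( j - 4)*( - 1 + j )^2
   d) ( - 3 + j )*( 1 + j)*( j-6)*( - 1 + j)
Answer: a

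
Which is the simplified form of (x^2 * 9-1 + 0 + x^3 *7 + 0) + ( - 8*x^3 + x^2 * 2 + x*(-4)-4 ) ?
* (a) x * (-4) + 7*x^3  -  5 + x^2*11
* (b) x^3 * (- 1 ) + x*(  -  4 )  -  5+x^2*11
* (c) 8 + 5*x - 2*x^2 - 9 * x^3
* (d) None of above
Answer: b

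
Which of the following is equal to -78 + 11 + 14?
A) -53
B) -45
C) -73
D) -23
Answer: A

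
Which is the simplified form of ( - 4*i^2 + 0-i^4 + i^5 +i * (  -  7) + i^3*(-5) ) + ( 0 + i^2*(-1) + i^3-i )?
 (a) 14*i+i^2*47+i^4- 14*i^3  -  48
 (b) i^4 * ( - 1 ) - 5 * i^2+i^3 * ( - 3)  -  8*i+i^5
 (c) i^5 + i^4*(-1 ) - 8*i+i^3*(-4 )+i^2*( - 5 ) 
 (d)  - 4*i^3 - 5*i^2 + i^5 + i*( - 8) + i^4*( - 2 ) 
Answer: c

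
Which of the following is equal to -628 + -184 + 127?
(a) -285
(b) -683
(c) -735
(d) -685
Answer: d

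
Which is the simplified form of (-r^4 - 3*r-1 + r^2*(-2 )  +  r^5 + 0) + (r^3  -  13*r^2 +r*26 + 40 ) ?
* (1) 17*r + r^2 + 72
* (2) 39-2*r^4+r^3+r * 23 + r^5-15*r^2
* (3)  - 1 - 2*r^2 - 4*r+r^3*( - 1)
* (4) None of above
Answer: 4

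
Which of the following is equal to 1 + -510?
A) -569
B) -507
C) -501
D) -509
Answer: D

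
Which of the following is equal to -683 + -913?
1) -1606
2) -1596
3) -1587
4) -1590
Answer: 2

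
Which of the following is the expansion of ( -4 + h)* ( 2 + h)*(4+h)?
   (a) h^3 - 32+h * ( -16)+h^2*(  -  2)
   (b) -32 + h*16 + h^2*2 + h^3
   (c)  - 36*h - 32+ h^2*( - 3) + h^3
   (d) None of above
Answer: d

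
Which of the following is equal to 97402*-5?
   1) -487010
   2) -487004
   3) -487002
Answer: 1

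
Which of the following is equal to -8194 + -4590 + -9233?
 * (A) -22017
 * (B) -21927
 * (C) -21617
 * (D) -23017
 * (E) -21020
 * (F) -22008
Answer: A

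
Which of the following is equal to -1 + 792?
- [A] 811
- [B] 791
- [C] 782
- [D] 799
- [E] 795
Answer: B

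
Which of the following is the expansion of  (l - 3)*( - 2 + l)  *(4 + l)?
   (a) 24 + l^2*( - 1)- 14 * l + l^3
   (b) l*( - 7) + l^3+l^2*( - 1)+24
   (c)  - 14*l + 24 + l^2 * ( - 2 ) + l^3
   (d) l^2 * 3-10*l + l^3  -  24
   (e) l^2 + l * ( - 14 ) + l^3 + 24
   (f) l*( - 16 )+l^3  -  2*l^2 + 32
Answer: a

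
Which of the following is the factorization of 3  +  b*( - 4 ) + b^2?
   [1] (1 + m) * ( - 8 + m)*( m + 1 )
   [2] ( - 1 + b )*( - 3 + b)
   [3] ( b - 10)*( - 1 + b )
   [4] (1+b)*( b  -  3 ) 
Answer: 2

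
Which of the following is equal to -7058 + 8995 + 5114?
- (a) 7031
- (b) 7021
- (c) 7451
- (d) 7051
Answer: d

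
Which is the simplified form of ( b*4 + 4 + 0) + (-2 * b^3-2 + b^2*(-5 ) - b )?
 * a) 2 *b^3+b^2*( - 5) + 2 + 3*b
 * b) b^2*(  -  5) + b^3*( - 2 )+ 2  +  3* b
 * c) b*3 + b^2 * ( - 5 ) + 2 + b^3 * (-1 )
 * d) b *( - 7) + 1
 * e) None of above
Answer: b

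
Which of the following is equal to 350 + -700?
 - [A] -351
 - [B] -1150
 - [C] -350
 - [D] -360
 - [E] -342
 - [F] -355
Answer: C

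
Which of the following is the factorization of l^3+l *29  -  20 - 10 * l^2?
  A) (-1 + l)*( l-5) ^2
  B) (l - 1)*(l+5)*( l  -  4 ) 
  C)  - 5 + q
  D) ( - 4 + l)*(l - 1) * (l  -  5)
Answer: D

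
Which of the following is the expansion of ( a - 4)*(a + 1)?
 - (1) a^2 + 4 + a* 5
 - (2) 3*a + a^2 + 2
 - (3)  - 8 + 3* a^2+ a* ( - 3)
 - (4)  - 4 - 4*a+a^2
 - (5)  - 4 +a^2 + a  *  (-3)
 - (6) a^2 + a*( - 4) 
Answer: 5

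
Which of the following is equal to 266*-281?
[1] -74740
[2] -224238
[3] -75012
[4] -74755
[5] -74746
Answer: 5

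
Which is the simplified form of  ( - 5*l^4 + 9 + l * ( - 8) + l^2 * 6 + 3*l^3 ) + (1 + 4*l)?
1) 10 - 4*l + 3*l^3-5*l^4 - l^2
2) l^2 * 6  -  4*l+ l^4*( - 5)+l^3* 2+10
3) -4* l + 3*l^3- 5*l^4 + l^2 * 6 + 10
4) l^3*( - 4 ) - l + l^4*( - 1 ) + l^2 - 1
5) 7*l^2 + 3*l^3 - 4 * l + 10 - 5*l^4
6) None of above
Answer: 3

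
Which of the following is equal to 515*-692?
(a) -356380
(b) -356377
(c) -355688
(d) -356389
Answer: a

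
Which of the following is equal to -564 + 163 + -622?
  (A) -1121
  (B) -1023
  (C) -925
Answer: B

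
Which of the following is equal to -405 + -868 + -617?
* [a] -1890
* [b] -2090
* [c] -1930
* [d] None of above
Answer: a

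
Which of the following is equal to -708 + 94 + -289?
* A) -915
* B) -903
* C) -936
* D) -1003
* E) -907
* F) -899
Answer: B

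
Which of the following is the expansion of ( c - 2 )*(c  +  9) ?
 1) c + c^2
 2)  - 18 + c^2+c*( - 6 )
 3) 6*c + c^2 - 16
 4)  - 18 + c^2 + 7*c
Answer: 4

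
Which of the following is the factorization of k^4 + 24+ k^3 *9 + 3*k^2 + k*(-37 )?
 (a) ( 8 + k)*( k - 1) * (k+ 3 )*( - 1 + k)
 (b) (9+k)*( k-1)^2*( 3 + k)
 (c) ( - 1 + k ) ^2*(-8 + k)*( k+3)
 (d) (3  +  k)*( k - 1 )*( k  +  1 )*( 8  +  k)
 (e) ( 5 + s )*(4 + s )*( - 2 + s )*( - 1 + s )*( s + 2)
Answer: a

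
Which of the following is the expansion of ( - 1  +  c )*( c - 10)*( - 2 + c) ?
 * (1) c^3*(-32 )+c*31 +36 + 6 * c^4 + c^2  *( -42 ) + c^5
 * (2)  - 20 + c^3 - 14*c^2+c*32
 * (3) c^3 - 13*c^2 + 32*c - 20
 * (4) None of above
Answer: 3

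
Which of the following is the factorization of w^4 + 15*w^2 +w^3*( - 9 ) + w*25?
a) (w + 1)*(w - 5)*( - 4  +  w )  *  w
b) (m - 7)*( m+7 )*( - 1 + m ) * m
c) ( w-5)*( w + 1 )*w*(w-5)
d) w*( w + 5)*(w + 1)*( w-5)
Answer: c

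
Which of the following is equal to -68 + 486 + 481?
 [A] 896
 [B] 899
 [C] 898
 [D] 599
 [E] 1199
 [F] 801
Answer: B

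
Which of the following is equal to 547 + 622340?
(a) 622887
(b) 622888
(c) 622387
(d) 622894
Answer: a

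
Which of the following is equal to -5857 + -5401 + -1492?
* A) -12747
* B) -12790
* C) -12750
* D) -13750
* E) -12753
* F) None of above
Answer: C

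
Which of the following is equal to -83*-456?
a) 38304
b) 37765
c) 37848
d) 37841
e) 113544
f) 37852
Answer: c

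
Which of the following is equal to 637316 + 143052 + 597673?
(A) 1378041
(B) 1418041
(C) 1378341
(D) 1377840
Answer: A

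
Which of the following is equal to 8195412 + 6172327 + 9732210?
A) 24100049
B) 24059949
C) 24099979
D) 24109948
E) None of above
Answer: E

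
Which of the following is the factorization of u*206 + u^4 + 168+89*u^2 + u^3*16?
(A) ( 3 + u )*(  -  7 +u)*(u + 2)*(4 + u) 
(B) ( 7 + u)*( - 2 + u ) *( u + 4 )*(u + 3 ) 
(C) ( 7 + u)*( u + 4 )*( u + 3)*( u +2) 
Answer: C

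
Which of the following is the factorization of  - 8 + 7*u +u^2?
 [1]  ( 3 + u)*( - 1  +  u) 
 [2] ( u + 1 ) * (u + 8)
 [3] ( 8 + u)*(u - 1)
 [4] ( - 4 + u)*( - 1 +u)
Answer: 3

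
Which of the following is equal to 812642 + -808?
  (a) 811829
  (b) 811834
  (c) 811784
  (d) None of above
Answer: b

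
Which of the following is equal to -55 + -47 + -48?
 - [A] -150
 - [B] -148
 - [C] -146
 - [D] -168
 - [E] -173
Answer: A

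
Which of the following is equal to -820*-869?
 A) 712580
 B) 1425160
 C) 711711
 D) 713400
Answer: A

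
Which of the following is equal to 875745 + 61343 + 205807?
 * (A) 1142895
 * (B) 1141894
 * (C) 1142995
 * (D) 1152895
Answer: A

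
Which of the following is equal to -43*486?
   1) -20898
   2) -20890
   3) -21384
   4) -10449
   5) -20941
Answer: 1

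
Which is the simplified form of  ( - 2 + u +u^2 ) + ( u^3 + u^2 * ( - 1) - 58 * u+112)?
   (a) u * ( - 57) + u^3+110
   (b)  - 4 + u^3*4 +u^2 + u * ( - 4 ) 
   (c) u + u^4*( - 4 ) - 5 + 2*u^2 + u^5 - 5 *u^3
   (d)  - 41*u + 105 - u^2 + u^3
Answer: a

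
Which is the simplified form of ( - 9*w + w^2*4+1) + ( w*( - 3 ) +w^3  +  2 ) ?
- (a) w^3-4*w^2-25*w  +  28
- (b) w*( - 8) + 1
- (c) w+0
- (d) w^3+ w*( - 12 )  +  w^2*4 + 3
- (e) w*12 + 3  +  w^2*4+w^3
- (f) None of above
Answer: d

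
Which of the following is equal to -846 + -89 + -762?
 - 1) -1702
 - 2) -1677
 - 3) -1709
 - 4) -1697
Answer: 4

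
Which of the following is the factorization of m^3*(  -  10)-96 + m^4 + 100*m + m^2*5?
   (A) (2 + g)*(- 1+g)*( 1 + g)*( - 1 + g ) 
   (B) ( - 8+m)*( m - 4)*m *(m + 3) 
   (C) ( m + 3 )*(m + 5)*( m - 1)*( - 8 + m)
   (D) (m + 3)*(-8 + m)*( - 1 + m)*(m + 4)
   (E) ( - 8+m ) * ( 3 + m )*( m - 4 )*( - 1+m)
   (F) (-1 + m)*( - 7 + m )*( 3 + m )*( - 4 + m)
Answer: E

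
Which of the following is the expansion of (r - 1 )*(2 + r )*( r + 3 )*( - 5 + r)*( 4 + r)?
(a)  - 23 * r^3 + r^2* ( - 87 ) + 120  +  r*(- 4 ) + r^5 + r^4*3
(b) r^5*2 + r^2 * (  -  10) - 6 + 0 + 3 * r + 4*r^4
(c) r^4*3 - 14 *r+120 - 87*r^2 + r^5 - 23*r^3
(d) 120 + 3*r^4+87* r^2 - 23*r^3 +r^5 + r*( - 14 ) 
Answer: c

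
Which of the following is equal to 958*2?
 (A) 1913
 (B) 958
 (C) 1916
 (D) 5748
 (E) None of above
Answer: C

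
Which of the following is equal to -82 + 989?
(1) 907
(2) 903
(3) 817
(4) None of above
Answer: 1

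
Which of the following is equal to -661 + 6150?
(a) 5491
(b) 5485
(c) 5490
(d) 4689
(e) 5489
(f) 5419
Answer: e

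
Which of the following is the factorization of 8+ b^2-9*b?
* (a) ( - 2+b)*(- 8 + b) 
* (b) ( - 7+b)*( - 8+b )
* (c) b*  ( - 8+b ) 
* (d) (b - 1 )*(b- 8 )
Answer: d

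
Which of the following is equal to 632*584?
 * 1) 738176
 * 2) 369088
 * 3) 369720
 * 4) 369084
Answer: 2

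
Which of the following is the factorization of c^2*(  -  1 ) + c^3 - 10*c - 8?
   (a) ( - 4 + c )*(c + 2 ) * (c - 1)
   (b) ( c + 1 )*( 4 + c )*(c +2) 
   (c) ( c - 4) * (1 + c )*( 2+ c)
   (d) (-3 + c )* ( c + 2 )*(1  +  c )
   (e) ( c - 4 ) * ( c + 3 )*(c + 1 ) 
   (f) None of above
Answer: c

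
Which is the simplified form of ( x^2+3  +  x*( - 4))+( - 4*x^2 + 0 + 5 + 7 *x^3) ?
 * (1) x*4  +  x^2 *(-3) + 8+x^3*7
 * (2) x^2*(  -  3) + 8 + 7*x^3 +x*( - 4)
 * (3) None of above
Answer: 2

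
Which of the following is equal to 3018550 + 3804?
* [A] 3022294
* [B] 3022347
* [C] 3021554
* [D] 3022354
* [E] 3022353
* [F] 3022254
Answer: D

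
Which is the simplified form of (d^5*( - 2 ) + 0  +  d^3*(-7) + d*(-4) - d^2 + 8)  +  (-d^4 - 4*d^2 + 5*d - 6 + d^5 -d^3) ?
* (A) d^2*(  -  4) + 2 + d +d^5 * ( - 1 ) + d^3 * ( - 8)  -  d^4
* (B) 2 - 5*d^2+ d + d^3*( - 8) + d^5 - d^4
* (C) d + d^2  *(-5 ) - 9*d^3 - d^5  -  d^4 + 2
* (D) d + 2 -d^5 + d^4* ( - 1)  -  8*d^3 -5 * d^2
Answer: D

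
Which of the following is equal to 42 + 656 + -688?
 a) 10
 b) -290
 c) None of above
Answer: a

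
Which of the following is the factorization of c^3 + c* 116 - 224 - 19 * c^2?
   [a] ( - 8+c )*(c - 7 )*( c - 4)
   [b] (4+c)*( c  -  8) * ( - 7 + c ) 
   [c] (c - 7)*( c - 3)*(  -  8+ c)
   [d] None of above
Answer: a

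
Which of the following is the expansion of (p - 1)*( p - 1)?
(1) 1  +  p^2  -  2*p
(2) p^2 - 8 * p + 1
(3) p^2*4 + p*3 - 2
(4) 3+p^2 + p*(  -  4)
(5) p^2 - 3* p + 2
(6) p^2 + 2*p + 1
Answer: 1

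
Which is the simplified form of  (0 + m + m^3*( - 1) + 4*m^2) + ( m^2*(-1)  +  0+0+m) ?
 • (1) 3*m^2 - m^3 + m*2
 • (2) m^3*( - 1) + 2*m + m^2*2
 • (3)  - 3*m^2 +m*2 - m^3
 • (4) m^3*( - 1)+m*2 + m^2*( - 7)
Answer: 1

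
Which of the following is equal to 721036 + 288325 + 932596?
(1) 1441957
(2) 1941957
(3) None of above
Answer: 2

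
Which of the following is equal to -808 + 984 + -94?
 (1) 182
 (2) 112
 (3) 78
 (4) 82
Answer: 4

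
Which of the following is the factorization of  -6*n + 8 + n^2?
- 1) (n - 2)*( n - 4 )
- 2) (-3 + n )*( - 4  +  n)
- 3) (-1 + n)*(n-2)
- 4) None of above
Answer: 1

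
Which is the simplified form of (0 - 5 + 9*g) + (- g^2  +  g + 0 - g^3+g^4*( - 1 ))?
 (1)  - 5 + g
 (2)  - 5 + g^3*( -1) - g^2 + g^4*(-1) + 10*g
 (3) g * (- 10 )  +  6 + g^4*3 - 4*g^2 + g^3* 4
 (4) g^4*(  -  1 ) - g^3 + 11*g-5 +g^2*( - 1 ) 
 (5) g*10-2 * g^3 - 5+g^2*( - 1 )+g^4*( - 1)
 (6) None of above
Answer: 2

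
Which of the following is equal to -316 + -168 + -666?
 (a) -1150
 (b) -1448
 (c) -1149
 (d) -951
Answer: a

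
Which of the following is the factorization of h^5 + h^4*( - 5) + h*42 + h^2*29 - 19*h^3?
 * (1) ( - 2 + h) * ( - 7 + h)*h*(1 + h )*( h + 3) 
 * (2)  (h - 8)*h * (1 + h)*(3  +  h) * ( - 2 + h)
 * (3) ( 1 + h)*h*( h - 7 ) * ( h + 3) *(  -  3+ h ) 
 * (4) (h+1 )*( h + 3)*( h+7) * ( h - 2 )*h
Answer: 1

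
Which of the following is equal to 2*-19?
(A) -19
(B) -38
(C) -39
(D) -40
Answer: B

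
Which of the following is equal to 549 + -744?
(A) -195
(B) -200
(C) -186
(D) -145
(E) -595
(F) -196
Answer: A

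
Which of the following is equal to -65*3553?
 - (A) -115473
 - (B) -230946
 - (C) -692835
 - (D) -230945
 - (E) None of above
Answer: D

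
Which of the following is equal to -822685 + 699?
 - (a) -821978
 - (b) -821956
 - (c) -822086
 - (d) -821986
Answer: d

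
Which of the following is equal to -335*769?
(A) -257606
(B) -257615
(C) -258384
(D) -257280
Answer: B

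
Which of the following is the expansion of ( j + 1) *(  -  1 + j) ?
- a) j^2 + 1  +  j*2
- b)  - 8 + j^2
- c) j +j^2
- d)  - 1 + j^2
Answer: d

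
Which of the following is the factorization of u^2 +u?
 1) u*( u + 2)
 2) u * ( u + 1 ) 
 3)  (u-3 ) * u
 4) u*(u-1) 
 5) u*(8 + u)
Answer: 2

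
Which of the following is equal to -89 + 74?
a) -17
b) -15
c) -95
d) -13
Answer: b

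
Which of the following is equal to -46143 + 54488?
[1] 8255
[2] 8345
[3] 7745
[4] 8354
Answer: 2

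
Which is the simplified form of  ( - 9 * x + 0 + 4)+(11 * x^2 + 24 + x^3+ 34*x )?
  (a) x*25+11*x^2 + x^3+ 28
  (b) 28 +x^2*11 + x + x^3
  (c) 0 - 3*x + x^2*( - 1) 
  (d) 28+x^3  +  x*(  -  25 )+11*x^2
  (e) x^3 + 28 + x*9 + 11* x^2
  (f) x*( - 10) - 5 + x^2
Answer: a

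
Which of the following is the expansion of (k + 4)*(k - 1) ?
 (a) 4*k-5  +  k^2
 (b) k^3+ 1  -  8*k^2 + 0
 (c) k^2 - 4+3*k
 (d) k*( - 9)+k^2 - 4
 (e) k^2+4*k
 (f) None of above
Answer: c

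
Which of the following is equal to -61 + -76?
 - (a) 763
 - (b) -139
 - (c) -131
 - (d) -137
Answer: d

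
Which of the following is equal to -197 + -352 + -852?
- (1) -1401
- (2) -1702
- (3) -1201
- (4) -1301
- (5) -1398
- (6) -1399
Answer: 1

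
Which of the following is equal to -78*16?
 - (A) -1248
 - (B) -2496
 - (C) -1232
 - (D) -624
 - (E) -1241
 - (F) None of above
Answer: A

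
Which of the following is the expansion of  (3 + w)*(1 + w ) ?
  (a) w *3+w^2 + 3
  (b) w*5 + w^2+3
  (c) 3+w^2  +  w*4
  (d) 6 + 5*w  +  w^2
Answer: c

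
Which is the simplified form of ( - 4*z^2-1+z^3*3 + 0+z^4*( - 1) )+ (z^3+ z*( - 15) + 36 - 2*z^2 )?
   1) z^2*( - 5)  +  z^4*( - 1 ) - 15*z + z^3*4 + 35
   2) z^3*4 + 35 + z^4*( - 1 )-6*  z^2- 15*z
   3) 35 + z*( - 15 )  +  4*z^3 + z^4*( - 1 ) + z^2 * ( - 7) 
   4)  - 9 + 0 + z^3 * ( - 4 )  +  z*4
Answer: 2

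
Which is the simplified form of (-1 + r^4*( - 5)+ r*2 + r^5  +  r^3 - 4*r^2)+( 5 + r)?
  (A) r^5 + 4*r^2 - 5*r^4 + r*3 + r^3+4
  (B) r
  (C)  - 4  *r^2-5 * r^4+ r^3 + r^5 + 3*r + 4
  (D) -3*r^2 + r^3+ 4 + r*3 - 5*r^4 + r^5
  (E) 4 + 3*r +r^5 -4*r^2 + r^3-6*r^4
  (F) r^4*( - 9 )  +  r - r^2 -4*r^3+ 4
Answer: C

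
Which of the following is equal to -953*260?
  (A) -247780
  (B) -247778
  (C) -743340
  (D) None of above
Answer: A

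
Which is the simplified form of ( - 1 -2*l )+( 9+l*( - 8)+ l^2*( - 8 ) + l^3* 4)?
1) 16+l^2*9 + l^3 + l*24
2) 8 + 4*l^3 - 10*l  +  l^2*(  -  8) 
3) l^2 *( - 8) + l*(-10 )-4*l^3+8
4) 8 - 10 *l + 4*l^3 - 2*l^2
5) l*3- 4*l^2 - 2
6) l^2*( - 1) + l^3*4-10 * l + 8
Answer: 2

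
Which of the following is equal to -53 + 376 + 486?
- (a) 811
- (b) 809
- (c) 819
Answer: b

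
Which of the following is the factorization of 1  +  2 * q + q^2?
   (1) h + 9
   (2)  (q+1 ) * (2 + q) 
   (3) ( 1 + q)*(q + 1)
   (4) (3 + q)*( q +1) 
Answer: 3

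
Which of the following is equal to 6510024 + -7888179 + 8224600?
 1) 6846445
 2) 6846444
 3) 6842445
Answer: 1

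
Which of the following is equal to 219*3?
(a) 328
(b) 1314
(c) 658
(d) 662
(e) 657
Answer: e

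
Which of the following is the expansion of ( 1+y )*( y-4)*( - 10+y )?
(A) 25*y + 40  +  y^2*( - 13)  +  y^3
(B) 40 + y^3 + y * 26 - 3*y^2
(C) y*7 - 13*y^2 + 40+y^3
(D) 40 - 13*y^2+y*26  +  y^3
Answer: D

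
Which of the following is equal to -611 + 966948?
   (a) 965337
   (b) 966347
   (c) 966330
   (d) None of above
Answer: d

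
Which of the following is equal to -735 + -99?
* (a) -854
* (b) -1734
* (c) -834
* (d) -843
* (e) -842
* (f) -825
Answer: c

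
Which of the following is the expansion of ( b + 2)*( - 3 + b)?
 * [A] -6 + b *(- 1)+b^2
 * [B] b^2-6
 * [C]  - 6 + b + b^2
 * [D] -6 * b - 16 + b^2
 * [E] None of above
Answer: A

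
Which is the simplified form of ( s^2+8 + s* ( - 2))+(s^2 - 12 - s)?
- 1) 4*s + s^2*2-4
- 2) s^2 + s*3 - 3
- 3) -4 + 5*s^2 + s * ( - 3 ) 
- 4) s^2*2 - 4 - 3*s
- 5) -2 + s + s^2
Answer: 4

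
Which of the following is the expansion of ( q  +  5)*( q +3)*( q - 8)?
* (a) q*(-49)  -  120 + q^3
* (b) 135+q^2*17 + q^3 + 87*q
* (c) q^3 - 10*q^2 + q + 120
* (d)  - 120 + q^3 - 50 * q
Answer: a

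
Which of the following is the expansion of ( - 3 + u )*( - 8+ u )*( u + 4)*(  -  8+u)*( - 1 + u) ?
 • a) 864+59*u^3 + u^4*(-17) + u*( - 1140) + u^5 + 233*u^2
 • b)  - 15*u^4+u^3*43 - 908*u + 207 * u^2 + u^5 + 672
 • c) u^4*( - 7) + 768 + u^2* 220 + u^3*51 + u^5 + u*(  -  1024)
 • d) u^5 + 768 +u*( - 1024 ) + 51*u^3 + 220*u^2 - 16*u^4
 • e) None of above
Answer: d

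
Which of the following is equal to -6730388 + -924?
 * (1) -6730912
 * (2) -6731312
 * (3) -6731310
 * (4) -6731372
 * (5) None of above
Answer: 2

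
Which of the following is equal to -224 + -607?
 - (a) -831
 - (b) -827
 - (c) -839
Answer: a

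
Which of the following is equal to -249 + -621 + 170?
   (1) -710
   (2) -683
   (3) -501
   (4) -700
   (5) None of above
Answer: 4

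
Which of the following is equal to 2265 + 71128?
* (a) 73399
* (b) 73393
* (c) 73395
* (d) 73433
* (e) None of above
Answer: b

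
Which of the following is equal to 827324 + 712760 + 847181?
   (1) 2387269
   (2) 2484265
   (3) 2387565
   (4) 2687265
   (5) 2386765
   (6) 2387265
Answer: 6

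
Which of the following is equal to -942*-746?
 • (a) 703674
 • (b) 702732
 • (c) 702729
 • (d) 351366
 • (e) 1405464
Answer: b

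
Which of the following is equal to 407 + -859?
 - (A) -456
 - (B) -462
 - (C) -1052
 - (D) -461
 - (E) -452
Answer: E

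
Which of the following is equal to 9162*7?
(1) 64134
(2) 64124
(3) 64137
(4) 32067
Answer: 1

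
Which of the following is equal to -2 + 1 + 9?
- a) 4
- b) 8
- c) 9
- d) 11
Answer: b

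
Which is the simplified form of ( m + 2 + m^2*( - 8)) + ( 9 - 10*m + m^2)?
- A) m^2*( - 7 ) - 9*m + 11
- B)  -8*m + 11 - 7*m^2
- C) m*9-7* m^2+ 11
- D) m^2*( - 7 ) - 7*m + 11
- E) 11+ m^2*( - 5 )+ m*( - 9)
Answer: A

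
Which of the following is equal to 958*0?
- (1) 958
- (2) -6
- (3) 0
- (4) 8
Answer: 3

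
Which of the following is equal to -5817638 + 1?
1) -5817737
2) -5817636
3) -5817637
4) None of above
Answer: 3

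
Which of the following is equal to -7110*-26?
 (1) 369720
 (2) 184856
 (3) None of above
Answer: 3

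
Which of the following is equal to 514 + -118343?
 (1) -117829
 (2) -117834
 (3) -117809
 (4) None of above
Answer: 1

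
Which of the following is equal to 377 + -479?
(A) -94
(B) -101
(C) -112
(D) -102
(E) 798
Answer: D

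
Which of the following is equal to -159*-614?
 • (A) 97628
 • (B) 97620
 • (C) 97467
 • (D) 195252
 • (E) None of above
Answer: E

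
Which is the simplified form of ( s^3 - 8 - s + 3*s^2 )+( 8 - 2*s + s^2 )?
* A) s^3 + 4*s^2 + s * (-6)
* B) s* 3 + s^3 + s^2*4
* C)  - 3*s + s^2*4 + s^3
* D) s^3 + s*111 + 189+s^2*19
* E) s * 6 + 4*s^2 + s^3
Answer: C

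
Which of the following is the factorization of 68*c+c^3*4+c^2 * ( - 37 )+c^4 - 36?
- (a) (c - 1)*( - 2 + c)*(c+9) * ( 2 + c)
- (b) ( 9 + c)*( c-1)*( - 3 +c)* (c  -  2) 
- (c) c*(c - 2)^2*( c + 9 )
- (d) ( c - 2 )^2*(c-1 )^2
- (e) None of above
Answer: e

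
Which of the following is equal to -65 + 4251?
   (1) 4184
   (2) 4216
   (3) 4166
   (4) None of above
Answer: 4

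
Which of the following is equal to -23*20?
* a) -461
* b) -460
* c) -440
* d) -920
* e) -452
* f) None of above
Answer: b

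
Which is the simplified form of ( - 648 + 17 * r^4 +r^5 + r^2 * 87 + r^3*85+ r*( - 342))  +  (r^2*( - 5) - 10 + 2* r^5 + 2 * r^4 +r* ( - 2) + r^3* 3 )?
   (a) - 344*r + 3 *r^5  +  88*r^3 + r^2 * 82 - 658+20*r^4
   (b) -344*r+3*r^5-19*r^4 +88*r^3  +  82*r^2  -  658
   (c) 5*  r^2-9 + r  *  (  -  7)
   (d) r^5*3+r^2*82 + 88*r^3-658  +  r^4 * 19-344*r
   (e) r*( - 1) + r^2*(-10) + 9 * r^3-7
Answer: d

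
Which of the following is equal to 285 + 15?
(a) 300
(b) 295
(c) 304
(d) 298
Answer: a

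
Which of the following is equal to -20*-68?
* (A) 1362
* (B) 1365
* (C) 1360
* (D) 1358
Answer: C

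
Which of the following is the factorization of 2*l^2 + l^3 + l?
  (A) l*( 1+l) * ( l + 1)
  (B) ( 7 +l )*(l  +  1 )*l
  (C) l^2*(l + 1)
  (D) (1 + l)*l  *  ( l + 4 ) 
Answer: A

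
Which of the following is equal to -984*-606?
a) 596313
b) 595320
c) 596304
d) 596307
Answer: c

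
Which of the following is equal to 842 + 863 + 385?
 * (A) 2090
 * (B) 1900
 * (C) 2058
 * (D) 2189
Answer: A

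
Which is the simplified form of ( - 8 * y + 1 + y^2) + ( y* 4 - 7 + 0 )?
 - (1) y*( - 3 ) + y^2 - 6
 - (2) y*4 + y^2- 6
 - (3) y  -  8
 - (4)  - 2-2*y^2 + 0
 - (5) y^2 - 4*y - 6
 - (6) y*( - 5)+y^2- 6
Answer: 5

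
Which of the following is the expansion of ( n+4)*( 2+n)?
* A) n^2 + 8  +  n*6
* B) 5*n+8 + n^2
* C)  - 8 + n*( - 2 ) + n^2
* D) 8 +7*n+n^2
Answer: A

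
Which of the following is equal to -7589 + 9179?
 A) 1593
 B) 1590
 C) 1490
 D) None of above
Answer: B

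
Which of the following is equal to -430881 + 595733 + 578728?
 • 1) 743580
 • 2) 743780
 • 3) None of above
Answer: 1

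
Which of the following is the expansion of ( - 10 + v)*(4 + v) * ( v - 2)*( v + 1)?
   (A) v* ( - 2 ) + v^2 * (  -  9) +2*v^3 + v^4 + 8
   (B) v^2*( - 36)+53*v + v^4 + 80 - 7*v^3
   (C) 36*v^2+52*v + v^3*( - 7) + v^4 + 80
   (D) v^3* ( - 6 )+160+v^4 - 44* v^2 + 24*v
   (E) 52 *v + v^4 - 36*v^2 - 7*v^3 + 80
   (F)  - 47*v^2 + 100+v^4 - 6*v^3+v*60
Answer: E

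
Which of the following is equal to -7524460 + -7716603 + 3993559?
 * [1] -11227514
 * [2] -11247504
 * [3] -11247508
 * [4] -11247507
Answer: 2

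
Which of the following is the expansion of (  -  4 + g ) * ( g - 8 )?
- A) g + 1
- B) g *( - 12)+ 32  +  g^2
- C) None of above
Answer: B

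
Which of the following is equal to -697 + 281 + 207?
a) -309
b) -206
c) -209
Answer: c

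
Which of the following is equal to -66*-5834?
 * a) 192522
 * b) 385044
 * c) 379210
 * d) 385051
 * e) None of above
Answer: b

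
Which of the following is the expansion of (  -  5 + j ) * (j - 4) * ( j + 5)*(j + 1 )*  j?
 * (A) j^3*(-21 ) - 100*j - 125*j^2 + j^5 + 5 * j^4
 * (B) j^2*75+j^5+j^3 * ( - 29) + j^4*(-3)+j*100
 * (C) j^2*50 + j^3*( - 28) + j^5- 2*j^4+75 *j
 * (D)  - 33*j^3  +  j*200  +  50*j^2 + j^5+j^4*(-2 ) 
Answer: B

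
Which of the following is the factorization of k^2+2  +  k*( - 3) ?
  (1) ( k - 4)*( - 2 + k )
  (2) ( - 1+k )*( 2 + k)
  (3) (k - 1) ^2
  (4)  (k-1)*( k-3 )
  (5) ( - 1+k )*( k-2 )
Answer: 5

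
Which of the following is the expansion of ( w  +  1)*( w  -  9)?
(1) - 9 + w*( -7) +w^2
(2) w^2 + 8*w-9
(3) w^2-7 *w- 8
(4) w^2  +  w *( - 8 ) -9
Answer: 4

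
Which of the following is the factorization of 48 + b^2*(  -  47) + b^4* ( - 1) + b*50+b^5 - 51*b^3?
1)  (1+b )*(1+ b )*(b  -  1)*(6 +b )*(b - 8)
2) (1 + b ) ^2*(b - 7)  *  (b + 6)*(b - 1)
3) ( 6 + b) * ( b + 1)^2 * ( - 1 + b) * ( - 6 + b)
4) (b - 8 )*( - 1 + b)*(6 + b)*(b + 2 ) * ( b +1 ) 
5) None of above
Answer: 1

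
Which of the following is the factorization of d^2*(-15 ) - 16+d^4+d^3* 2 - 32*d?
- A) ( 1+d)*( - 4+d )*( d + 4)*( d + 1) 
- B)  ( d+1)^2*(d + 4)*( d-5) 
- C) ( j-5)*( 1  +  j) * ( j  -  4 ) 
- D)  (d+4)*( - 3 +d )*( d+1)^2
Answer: A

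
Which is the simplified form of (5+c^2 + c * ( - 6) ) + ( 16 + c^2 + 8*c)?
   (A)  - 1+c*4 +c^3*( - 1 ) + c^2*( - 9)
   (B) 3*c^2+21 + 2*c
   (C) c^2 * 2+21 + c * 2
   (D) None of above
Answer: C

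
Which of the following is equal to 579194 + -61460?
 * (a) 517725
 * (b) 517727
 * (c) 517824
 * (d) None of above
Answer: d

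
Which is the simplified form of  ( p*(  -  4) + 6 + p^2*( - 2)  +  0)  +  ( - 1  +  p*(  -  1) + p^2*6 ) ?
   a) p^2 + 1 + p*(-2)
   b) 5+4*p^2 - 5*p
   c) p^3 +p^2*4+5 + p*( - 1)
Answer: b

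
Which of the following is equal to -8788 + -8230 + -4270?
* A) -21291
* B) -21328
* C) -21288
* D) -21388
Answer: C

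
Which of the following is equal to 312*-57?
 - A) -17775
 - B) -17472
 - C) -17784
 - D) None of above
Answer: C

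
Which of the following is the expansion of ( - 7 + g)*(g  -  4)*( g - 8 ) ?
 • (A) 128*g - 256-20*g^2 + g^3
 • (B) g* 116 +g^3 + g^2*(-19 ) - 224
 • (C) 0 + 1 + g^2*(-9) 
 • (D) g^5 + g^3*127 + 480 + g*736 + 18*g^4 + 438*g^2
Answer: B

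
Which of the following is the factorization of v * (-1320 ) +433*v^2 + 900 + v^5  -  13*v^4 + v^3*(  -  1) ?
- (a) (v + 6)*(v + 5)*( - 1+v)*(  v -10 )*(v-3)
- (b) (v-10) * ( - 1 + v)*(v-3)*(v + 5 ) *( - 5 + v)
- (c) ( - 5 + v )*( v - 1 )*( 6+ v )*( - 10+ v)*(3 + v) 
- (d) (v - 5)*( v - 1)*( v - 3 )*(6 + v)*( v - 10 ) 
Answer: d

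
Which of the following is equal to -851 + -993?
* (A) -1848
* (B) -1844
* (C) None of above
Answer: B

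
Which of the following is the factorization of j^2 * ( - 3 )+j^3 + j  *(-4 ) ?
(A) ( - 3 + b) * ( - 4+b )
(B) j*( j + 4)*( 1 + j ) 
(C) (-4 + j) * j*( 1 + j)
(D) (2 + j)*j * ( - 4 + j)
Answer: C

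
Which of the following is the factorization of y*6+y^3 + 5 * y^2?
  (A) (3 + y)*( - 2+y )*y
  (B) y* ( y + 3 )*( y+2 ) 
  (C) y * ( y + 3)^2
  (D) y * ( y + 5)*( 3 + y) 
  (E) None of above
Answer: B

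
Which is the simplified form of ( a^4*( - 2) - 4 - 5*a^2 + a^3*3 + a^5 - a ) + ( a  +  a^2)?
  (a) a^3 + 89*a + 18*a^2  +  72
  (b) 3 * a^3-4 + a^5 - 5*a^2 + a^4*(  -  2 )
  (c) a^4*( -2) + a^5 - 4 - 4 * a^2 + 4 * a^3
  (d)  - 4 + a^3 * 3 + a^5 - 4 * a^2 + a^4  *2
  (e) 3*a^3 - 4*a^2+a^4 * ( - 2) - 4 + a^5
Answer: e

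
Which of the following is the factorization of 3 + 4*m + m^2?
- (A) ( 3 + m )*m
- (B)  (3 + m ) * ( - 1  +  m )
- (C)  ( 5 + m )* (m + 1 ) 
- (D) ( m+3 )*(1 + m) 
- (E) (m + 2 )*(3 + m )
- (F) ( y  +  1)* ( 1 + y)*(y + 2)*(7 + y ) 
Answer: D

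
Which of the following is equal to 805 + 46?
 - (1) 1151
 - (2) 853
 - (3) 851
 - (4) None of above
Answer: 3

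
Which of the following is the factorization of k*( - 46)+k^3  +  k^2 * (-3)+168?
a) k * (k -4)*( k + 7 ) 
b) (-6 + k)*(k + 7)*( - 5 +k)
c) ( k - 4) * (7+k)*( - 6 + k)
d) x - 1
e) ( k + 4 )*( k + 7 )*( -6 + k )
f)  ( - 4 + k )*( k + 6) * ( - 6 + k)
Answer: c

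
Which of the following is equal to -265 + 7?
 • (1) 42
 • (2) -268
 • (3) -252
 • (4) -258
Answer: 4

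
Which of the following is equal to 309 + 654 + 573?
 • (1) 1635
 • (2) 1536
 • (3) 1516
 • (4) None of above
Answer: 2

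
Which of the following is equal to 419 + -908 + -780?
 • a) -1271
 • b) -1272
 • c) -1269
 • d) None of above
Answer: c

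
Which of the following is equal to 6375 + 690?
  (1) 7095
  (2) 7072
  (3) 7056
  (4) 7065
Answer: 4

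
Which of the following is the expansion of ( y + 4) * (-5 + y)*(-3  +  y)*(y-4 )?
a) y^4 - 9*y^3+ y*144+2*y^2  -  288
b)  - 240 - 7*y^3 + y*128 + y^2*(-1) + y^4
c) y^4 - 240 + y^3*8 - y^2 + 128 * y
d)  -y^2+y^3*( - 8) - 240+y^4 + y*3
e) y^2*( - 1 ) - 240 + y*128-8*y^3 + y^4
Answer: e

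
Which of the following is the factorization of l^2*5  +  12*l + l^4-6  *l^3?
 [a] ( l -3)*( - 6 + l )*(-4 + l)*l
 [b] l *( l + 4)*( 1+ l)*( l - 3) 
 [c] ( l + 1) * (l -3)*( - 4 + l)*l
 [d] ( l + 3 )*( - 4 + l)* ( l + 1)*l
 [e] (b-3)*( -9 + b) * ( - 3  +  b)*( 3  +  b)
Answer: c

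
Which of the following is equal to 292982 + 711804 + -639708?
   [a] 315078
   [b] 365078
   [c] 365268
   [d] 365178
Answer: b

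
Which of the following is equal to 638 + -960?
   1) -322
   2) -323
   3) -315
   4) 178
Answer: 1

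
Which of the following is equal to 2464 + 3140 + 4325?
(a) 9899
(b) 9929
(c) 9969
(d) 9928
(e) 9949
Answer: b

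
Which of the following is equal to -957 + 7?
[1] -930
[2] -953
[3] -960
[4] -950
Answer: 4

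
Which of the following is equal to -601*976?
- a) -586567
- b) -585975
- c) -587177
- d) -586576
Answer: d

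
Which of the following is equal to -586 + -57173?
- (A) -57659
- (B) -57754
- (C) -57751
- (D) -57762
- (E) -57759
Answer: E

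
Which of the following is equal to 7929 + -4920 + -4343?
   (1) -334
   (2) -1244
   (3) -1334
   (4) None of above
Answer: 3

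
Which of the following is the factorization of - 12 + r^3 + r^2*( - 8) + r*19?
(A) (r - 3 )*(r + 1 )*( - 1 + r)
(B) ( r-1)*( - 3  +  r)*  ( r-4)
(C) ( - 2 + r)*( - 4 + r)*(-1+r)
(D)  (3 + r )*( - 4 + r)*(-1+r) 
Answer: B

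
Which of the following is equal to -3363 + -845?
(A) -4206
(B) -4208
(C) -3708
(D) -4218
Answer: B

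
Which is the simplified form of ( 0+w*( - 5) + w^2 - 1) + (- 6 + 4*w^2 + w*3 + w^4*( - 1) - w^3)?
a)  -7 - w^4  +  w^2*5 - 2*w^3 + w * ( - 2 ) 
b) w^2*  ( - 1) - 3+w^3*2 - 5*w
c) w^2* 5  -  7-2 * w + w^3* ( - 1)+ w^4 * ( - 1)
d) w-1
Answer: c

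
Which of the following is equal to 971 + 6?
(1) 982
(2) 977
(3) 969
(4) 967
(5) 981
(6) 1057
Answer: 2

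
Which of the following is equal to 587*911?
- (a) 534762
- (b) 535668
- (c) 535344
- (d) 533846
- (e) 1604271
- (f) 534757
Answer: f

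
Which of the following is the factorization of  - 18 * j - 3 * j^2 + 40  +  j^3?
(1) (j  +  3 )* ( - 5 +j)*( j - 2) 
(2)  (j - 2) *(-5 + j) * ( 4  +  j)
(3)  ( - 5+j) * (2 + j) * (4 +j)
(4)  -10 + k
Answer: 2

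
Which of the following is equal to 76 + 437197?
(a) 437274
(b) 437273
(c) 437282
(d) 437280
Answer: b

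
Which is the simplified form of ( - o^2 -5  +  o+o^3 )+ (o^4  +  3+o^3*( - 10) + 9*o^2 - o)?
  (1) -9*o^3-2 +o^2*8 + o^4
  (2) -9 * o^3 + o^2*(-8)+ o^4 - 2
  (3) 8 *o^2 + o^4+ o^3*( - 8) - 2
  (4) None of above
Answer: 1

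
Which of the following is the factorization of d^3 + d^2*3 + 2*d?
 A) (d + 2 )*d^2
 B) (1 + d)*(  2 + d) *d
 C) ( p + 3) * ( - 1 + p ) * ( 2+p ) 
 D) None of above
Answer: B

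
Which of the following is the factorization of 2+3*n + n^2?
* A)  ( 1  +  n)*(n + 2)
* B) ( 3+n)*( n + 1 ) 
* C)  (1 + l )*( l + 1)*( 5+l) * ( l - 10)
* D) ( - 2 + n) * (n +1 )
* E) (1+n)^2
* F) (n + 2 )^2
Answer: A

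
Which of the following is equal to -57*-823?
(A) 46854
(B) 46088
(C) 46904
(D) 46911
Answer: D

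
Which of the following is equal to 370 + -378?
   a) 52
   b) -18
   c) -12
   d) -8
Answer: d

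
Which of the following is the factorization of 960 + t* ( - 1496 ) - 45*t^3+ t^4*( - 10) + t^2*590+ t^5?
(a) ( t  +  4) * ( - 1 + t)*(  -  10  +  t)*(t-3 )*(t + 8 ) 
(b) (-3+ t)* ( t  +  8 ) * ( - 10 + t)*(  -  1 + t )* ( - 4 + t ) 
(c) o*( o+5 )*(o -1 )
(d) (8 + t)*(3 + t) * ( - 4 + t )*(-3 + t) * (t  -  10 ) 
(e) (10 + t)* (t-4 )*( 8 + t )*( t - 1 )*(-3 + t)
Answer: b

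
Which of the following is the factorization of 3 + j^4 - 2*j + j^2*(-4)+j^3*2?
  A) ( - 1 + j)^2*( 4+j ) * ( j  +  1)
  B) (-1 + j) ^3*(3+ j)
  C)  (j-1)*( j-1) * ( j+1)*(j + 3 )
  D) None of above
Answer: C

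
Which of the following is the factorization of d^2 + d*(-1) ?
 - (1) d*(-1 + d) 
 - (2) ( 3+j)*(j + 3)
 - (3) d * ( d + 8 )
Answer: 1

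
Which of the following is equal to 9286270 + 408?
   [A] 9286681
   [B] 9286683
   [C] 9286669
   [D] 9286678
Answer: D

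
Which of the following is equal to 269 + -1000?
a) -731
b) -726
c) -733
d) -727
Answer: a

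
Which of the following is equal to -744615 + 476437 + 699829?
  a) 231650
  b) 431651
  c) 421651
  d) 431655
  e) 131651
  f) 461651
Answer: b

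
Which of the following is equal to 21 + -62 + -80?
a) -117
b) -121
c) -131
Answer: b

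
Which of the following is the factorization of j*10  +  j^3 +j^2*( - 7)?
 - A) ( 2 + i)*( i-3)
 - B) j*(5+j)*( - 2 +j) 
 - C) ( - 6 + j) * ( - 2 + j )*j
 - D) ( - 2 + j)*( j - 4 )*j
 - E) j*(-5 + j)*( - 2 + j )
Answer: E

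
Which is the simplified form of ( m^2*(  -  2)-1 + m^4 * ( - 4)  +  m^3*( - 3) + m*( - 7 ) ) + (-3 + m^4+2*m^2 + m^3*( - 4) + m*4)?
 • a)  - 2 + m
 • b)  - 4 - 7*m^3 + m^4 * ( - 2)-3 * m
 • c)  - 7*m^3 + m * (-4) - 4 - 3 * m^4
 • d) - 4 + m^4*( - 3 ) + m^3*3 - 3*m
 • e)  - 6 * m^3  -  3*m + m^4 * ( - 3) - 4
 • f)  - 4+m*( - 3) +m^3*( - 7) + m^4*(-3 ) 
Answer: f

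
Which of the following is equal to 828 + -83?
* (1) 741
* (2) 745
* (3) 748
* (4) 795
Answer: 2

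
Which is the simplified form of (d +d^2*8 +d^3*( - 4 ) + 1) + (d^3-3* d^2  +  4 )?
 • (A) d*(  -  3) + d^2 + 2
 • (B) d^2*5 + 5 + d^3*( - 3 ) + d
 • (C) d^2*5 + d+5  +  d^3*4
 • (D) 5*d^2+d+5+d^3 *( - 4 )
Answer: B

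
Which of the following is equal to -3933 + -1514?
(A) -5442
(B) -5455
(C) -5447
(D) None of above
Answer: C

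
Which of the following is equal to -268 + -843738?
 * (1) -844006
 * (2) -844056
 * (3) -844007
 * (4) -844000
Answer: 1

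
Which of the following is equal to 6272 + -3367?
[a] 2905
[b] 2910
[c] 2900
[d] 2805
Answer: a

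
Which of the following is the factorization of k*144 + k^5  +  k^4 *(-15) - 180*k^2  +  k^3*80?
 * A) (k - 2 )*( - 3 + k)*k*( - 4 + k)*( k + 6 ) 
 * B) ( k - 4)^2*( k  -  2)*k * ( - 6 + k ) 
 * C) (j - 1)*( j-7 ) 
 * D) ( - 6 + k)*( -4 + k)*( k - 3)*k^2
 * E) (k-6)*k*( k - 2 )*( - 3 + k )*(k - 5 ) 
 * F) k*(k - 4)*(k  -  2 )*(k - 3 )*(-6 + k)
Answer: F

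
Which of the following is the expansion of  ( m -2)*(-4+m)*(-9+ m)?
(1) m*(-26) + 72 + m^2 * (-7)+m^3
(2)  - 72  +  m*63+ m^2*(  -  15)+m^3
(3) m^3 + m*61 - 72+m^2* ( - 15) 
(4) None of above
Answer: 4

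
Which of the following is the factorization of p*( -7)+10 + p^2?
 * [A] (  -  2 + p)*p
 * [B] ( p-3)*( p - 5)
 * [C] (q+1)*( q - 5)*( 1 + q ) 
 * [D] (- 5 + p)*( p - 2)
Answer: D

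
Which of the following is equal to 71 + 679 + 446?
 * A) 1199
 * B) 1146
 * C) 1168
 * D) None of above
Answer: D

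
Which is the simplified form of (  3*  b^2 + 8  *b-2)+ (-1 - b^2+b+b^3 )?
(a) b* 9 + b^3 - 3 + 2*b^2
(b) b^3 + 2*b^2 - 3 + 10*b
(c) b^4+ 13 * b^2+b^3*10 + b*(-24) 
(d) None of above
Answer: a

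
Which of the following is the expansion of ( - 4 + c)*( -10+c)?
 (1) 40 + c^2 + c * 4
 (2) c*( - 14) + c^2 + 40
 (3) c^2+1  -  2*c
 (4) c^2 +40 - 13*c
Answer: 2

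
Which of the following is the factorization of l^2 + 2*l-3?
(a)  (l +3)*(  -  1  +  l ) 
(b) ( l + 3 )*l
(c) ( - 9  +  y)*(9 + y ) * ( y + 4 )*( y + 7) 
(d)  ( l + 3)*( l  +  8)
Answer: a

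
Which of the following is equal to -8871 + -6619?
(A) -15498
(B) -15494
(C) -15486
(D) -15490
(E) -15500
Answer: D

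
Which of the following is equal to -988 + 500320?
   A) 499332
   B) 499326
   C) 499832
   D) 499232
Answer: A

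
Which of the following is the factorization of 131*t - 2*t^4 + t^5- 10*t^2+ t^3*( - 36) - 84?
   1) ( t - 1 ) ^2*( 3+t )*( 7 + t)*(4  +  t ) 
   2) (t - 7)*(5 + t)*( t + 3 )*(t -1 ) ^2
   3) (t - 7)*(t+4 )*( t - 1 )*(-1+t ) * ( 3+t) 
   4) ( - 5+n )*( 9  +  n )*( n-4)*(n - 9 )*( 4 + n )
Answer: 3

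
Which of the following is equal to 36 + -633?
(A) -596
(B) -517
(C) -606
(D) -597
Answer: D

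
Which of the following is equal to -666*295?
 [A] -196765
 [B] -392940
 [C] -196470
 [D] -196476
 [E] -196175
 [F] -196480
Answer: C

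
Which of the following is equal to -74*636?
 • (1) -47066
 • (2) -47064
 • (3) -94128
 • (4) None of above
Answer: 2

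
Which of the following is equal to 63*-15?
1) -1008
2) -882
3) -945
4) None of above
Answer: 3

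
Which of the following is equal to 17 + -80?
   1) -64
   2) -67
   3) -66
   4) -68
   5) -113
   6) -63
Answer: 6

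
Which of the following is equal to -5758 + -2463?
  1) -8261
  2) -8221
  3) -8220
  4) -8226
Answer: 2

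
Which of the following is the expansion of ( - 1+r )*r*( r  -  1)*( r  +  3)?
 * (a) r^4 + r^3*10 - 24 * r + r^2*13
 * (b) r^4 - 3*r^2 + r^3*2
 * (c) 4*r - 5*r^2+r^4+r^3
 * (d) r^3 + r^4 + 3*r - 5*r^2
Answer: d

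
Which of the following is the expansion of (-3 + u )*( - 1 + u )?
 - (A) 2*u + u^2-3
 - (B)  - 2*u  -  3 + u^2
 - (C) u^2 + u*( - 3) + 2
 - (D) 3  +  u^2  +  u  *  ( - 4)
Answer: D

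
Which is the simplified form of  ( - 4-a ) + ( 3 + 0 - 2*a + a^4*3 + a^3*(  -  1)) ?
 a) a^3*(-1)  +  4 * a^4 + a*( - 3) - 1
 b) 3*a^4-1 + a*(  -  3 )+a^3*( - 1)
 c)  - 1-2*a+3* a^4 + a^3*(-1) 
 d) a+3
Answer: b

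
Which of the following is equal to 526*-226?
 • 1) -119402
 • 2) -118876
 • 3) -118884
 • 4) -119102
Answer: 2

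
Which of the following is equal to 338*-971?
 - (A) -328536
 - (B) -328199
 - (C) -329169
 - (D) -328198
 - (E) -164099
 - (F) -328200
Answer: D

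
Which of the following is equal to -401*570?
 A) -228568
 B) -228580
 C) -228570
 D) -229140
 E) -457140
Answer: C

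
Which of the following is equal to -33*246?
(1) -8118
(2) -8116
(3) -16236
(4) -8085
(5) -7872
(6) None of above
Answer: 1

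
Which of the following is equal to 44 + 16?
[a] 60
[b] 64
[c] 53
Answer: a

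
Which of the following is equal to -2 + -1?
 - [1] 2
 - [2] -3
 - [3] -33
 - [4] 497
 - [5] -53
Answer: 2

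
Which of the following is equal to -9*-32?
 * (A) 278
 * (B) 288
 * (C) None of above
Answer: B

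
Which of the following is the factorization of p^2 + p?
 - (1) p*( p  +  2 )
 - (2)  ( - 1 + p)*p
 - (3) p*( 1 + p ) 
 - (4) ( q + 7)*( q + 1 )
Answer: 3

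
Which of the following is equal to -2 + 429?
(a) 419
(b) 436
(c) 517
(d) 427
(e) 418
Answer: d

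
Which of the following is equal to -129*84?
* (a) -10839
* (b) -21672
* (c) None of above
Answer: c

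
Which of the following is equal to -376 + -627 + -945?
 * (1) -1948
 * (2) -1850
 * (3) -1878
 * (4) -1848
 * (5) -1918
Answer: 1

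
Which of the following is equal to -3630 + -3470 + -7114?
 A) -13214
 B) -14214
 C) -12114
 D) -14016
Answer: B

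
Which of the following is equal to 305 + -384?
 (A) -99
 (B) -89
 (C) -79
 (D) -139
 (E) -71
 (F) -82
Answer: C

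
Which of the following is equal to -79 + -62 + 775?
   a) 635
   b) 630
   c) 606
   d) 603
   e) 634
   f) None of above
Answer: e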